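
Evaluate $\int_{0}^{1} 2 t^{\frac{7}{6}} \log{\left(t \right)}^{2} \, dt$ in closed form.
$\frac{864}{2197}$

Begin with the known integral
$$J(a) = \int_{0}^{1} 2 t^{a} \, dt = \frac{2}{a + 1}.$$

Differentiating under the integral sign brings down a factor of $\ln t$:
$$\frac{dJ}{da} = \int_{0}^{1} 2 t^{a} \log{\left(t \right)} \, dt = - \frac{2}{\left(a + 1\right)^{2}}.$$

Repeating twice in total — each differentiation brings down another $\ln t$ — gives
$$\frac{d^{2}J}{da^{2}} = \int_{0}^{1} 2 t^{a} \log{\left(t \right)}^{2} \, dt = \frac{4}{\left(a + 1\right)^{3}},$$
and the integrand here is exactly the target integrand, so $I = \frac{4}{\left(a + 1\right)^{3}}$.

Setting $a = \frac{7}{6}$:
$$I = \frac{864}{2197}.$$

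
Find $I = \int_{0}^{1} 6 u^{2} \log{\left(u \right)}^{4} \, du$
$\frac{16}{27}$

Begin with the known integral
$$J(a) = \int_{0}^{1} 6 u^{a} \, du = \frac{6}{a + 1}.$$

Differentiating under the integral sign brings down a factor of $\ln u$:
$$\frac{dJ}{da} = \int_{0}^{1} 6 u^{a} \log{\left(u \right)} \, du = - \frac{6}{\left(a + 1\right)^{2}}.$$

Repeating $4$ times in total — each differentiation brings down another $\ln u$ — gives
$$\frac{d^{4}J}{da^{4}} = \int_{0}^{1} 6 u^{a} \log{\left(u \right)}^{4} \, du = \frac{144}{\left(a + 1\right)^{5}},$$
and the integrand here is exactly the target integrand, so $I = \frac{144}{\left(a + 1\right)^{5}}$.

Setting $a = 2$:
$$I = \frac{16}{27}.$$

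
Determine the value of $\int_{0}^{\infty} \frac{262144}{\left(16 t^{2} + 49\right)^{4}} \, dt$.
$\frac{10240 \pi}{823543}$

Begin with the known result
$$J(a) = \int_{0}^{\infty} \frac{4}{a^{2} + t^{2}} \, dt = \frac{2 \pi}{a}.$$

Differentiating under the integral sign with respect to $a$,
$$\frac{dJ}{da} = \int_{0}^{\infty} - \frac{8 a}{\left(a^{2} + t^{2}\right)^{2}} \, dt = - \frac{2 \pi}{a^{2}},$$
so $\int_{0}^{\infty} \frac{4}{\left(a^{2} + t^{2}\right)^{2}} \, dt = \frac{\pi}{a^{3}}$.

Repeating — each differentiation of $1/(t^2+a^2)^j$ produces $-2ja/(t^2+a^2)^{j+1}$ — and dividing through by $-2ja$ at each step yields, after $3$ differentiations in total,
$$\int_{0}^{\infty} \frac{4}{\left(a^{2} + t^{2}\right)^{4}} \, dt = \frac{5 \pi}{8 a^{7}}.$$

Setting $a = \frac{7}{4}$:
$$I = \frac{10240 \pi}{823543}.$$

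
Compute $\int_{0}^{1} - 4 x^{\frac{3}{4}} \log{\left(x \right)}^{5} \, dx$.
$\frac{1966080}{117649}$

Begin with the known integral
$$J(a) = \int_{0}^{1} - 4 x^{a} \, dx = - \frac{4}{a + 1}.$$

Differentiating under the integral sign brings down a factor of $\ln x$:
$$\frac{dJ}{da} = \int_{0}^{1} - 4 x^{a} \log{\left(x \right)} \, dx = \frac{4}{\left(a + 1\right)^{2}}.$$

Repeating $5$ times in total — each differentiation brings down another $\ln x$ — gives
$$\frac{d^{5}J}{da^{5}} = \int_{0}^{1} - 4 x^{a} \log{\left(x \right)}^{5} \, dx = \frac{480}{\left(a + 1\right)^{6}},$$
and the integrand here is exactly the target integrand, so $I = \frac{480}{\left(a + 1\right)^{6}}$.

Setting $a = \frac{3}{4}$:
$$I = \frac{1966080}{117649}.$$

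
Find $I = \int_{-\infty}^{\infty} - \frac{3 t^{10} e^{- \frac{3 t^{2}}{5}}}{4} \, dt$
$- \frac{109375 \sqrt{15} \sqrt{\pi}}{1152}$

Begin with the known integral
$$J(a) = \int_{-\infty}^{\infty} - \frac{3 e^{- a t^{2}}}{4} \, dt = - \frac{3 \sqrt{\pi}}{4 \sqrt{a}}.$$

Differentiating under the integral sign brings down a factor of $(-t^2)$:
$$\frac{dJ}{da} = \int_{-\infty}^{\infty} \frac{3 t^{2} e^{- a t^{2}}}{4} \, dt = \frac{3 \sqrt{\pi}}{8 a^{\frac{3}{2}}}.$$

Repeating $5$ times in total — each differentiation brings down another $(-t^2)$ — gives
$$\frac{d^{5}J}{da^{5}} = \int_{-\infty}^{\infty} \frac{3 t^{10} e^{- a t^{2}}}{4} \, dt = \frac{2835 \sqrt{\pi}}{128 a^{\frac{11}{2}}},$$
and the integrand here is $(-1)^{5}$ times the target integrand, so $I = (-1)^{5}\,\frac{d^{5}J}{da^{5}} = - \frac{2835 \sqrt{\pi}}{128 a^{\frac{11}{2}}}$.

Setting $a = \frac{3}{5}$:
$$I = - \frac{109375 \sqrt{15} \sqrt{\pi}}{1152}.$$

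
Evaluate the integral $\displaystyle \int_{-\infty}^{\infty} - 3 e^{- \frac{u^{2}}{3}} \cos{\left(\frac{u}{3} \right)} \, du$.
$- \frac{3 \sqrt{3} \sqrt{\pi}}{e^{\frac{1}{12}}}$

Let $b$ denote the cosine frequency and define $I(b) = \int_{-\infty}^{\infty} - 3 e^{- \frac{u^{2}}{3}} \cos{\left(b u \right)} \, du$.

Differentiating under the integral sign,
$$I'(b) = \int_{-\infty}^{\infty} 3 u e^{- \frac{u^{2}}{3}} \sin{\left(b u \right)} \, du.$$

Integrate $\int_{-\infty}^{\infty} u \sin(b u)\, e^{- \frac{u^{2}}{3}}\, du$ by parts with $w = \sin(b u)$ and $dv = u\, e^{- \frac{u^{2}}{3}}\, du$, giving $v = - \frac{3 e^{- \frac{u^{2}}{3}}}{2}$. The boundary term vanishes and
$$\int_{-\infty}^{\infty} u \sin(b u)\, e^{- \frac{u^{2}}{3}}\, du = \frac{3 b}{2} \int_{-\infty}^{\infty} \cos(b u)\, e^{- \frac{u^{2}}{3}}\, du,$$
so $I'(b) = - \frac{3 b}{2}\, I(b)$.

This is a separable first-order ODE; solving with the initial condition $I(0) = \int_{-\infty}^{\infty} - 3 e^{- \frac{u^{2}}{3}}\,du = - 3 \sqrt{3} \sqrt{\pi}$ gives
$$I(b) = - 3 \sqrt{3} \sqrt{\pi} e^{- \frac{3 b^{2}}{4}}.$$

Setting $b = \frac{1}{3}$:
$$I = - \frac{3 \sqrt{3} \sqrt{\pi}}{e^{\frac{1}{12}}}.$$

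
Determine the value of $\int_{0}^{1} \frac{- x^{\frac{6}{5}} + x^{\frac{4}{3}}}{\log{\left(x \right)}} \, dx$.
$\log{\left(\frac{35}{33} \right)}$

Introduce a parameter $a$ in the exponent: let $I(a) = \int_{0}^{1} \frac{- x^{\frac{6}{5}} + x^{a}}{\log{\left(x \right)}} \, dx$.

Since $\dfrac{\partial}{\partial a}\,x^{a} = x^{a} \ln x$, the $\ln x$ in the denominator cancels and
$$\frac{dI}{da} = \int_{0}^{1} x^{a} \, dx = \left[\frac{x^{a+1}}{a+1}\right]_0^1 = \frac{1}{a + 1}.$$

Integrating with respect to $a$ gives $I(a) = \log{\left(\frac{5 a}{11} + \frac{5}{11} \right)} + C$.

At $a = \frac{6}{5}$ the integrand is identically $0$, so $I(\frac{6}{5}) = 0$. The closed form gives $0$, hence $C = 0$.

Setting $a = \frac{4}{3}$:
$$I = \log{\left(\frac{35}{33} \right)}.$$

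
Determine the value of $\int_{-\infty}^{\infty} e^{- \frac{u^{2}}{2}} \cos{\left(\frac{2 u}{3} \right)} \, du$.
$\frac{\sqrt{2} \sqrt{\pi}}{e^{\frac{2}{9}}}$

Let $b$ denote the cosine frequency and define $I(b) = \int_{-\infty}^{\infty} e^{- \frac{u^{2}}{2}} \cos{\left(b u \right)} \, du$.

Differentiating under the integral sign,
$$I'(b) = \int_{-\infty}^{\infty} - u e^{- \frac{u^{2}}{2}} \sin{\left(b u \right)} \, du.$$

Integrate $\int_{-\infty}^{\infty} u \sin(b u)\, e^{- \frac{u^{2}}{2}}\, du$ by parts with $w = \sin(b u)$ and $dv = u\, e^{- \frac{u^{2}}{2}}\, du$, giving $v = - e^{- \frac{u^{2}}{2}}$. The boundary term vanishes and
$$\int_{-\infty}^{\infty} u \sin(b u)\, e^{- \frac{u^{2}}{2}}\, du = b \int_{-\infty}^{\infty} \cos(b u)\, e^{- \frac{u^{2}}{2}}\, du,$$
so $I'(b) = - b\, I(b)$.

This is a separable first-order ODE; solving with the initial condition $I(0) = \int_{-\infty}^{\infty} e^{- \frac{u^{2}}{2}}\,du = \sqrt{2} \sqrt{\pi}$ gives
$$I(b) = \sqrt{2} \sqrt{\pi} e^{- \frac{b^{2}}{2}}.$$

Setting $b = \frac{2}{3}$:
$$I = \frac{\sqrt{2} \sqrt{\pi}}{e^{\frac{2}{9}}}.$$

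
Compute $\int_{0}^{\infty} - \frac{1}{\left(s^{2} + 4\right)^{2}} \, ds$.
$- \frac{\pi}{32}$

Recall the elementary integral
$$J(a) = \int_{0}^{\infty} - \frac{1}{a^{2} + s^{2}} \, ds = - \frac{\pi}{2 a}.$$

Differentiating under the integral sign with respect to $a$,
$$\frac{dJ}{da} = \int_{0}^{\infty} \frac{2 a}{\left(a^{2} + s^{2}\right)^{2}} \, ds = \frac{\pi}{2 a^{2}},$$
so $\int_{0}^{\infty} - \frac{1}{\left(a^{2} + s^{2}\right)^{2}} \, ds = - \frac{\pi}{4 a^{3}}$.

Setting $a = 2$:
$$I = - \frac{\pi}{32}.$$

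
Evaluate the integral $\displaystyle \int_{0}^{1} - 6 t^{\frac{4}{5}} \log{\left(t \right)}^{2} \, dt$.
$- \frac{500}{243}$

Start from the elementary integral
$$J(a) = \int_{0}^{1} - 6 t^{a} \, dt = - \frac{6}{a + 1}.$$

Differentiating under the integral sign brings down a factor of $\ln t$:
$$\frac{dJ}{da} = \int_{0}^{1} - 6 t^{a} \log{\left(t \right)} \, dt = \frac{6}{\left(a + 1\right)^{2}}.$$

Repeating twice in total — each differentiation brings down another $\ln t$ — gives
$$\frac{d^{2}J}{da^{2}} = \int_{0}^{1} - 6 t^{a} \log{\left(t \right)}^{2} \, dt = - \frac{12}{\left(a + 1\right)^{3}},$$
and the integrand here is exactly the target integrand, so $I = - \frac{12}{\left(a + 1\right)^{3}}$.

Setting $a = \frac{4}{5}$:
$$I = - \frac{500}{243}.$$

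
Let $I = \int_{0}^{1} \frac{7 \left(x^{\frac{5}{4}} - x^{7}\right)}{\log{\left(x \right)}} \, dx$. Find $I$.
$\log{\left(\frac{4782969}{34359738368} \right)}$

Introduce a parameter $a$ in the exponent: let $I(a) = \int_{0}^{1} \frac{7 \left(- x^{7} + x^{a}\right)}{\log{\left(x \right)}} \, dx$.

Since $\dfrac{\partial}{\partial a}\,x^{a} = x^{a} \ln x$, the $\ln x$ in the denominator cancels and
$$\frac{dI}{da} = \int_{0}^{1} 7 x^{a} \, dx = 7 \left[\frac{x^{a+1}}{a+1}\right]_0^1 = \frac{7}{a + 1}.$$

Integrating with respect to $a$ gives $I(a) = \log{\left(\frac{\left(a + 1\right)^{7}}{2097152} \right)} + C$.

At $a = 7$ the integrand is identically $0$, so $I(7) = 0$. The closed form gives $0$, hence $C = 0$.

Setting $a = \frac{5}{4}$:
$$I = \log{\left(\frac{4782969}{34359738368} \right)}.$$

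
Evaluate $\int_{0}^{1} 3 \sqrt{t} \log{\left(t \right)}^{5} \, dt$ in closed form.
$- \frac{2560}{81}$

Consider the simpler parametrised integral
$$J(a) = \int_{0}^{1} 3 t^{a} \, dt = \frac{3}{a + 1}.$$

Differentiating under the integral sign brings down a factor of $\ln t$:
$$\frac{dJ}{da} = \int_{0}^{1} 3 t^{a} \log{\left(t \right)} \, dt = - \frac{3}{\left(a + 1\right)^{2}}.$$

Repeating $5$ times in total — each differentiation brings down another $\ln t$ — gives
$$\frac{d^{5}J}{da^{5}} = \int_{0}^{1} 3 t^{a} \log{\left(t \right)}^{5} \, dt = - \frac{360}{\left(a + 1\right)^{6}},$$
and the integrand here is exactly the target integrand, so $I = - \frac{360}{\left(a + 1\right)^{6}}$.

Setting $a = \frac{1}{2}$:
$$I = - \frac{2560}{81}.$$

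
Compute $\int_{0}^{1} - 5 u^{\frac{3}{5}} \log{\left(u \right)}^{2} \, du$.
$- \frac{625}{256}$

Begin with the known integral
$$J(a) = \int_{0}^{1} - 5 u^{a} \, du = - \frac{5}{a + 1}.$$

Differentiating under the integral sign brings down a factor of $\ln u$:
$$\frac{dJ}{da} = \int_{0}^{1} - 5 u^{a} \log{\left(u \right)} \, du = \frac{5}{\left(a + 1\right)^{2}}.$$

Repeating twice in total — each differentiation brings down another $\ln u$ — gives
$$\frac{d^{2}J}{da^{2}} = \int_{0}^{1} - 5 u^{a} \log{\left(u \right)}^{2} \, du = - \frac{10}{\left(a + 1\right)^{3}},$$
and the integrand here is exactly the target integrand, so $I = - \frac{10}{\left(a + 1\right)^{3}}$.

Setting $a = \frac{3}{5}$:
$$I = - \frac{625}{256}.$$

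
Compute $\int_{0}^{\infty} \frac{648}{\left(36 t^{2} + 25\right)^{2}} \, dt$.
$\frac{27 \pi}{125}$

Recall the elementary integral
$$J(a) = \int_{0}^{\infty} \frac{1}{2 \left(a^{2} + t^{2}\right)} \, dt = \frac{\pi}{4 a}.$$

Differentiating under the integral sign with respect to $a$,
$$\frac{dJ}{da} = \int_{0}^{\infty} - \frac{a}{\left(a^{2} + t^{2}\right)^{2}} \, dt = - \frac{\pi}{4 a^{2}},$$
so $\int_{0}^{\infty} \frac{1}{2 \left(a^{2} + t^{2}\right)^{2}} \, dt = \frac{\pi}{8 a^{3}}$.

Setting $a = \frac{5}{6}$:
$$I = \frac{27 \pi}{125}.$$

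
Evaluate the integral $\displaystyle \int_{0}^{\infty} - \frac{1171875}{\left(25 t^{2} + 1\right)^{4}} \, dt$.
$- \frac{1171875 \pi}{32}$

Recall the elementary integral
$$J(a) = \int_{0}^{\infty} - \frac{3}{a^{2} + t^{2}} \, dt = - \frac{3 \pi}{2 a}.$$

Differentiating under the integral sign with respect to $a$,
$$\frac{dJ}{da} = \int_{0}^{\infty} \frac{6 a}{\left(a^{2} + t^{2}\right)^{2}} \, dt = \frac{3 \pi}{2 a^{2}},$$
so $\int_{0}^{\infty} - \frac{3}{\left(a^{2} + t^{2}\right)^{2}} \, dt = - \frac{3 \pi}{4 a^{3}}$.

Repeating — each differentiation of $1/(t^2+a^2)^j$ produces $-2ja/(t^2+a^2)^{j+1}$ — and dividing through by $-2ja$ at each step yields, after $3$ differentiations in total,
$$\int_{0}^{\infty} - \frac{3}{\left(a^{2} + t^{2}\right)^{4}} \, dt = - \frac{15 \pi}{32 a^{7}}.$$

Setting $a = \frac{1}{5}$:
$$I = - \frac{1171875 \pi}{32}.$$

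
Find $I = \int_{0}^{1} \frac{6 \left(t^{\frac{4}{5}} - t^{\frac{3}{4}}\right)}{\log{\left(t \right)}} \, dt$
$- \log{\left(\frac{1838265625}{2176782336} \right)}$

Replace the exponent $\frac{3}{4}$ by a parameter $a$: let $I(a) = \int_{0}^{1} \frac{6 \left(t^{\frac{4}{5}} - t^{a}\right)}{\log{\left(t \right)}} \, dt$.

Since $\dfrac{\partial}{\partial a}\,t^{a} = t^{a} \ln t$, the $\ln t$ in the denominator cancels and
$$\frac{dI}{da} = \int_{0}^{1} -6 t^{a} \, dt = -6 \left[\frac{t^{a+1}}{a+1}\right]_0^1 = - \frac{6}{a + 1}.$$

Integrating with respect to $a$ gives $I(a) = - \log{\left(\frac{15625 \left(a + 1\right)^{6}}{531441} \right)} + C$.

At $a = \frac{4}{5}$ the integrand is identically $0$, so $I(\frac{4}{5}) = 0$. The closed form gives $0$, hence $C = 0$.

Setting $a = \frac{3}{4}$:
$$I = - \log{\left(\frac{1838265625}{2176782336} \right)}.$$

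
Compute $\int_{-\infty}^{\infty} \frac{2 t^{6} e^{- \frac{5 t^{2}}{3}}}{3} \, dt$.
$\frac{27 \sqrt{15} \sqrt{\pi}}{500}$

Consider the simpler parametrised integral
$$J(a) = \int_{-\infty}^{\infty} \frac{2 e^{- a t^{2}}}{3} \, dt = \frac{2 \sqrt{\pi}}{3 \sqrt{a}}.$$

Differentiating under the integral sign brings down a factor of $(-t^2)$:
$$\frac{dJ}{da} = \int_{-\infty}^{\infty} - \frac{2 t^{2} e^{- a t^{2}}}{3} \, dt = - \frac{\sqrt{\pi}}{3 a^{\frac{3}{2}}}.$$

Repeating $3$ times in total — each differentiation brings down another $(-t^2)$ — gives
$$\frac{d^{3}J}{da^{3}} = \int_{-\infty}^{\infty} - \frac{2 t^{6} e^{- a t^{2}}}{3} \, dt = - \frac{5 \sqrt{\pi}}{4 a^{\frac{7}{2}}},$$
and the integrand here is $(-1)^{3}$ times the target integrand, so $I = (-1)^{3}\,\frac{d^{3}J}{da^{3}} = \frac{5 \sqrt{\pi}}{4 a^{\frac{7}{2}}}$.

Setting $a = \frac{5}{3}$:
$$I = \frac{27 \sqrt{15} \sqrt{\pi}}{500}.$$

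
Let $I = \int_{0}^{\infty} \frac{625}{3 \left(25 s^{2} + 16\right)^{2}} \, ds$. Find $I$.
$\frac{125 \pi}{768}$

Start from the standard arctangent integral
$$J(a) = \int_{0}^{\infty} \frac{1}{3 \left(a^{2} + s^{2}\right)} \, ds = \frac{\pi}{6 a}.$$

Differentiating under the integral sign with respect to $a$,
$$\frac{dJ}{da} = \int_{0}^{\infty} - \frac{2 a}{3 \left(a^{2} + s^{2}\right)^{2}} \, ds = - \frac{\pi}{6 a^{2}},$$
so $\int_{0}^{\infty} \frac{1}{3 \left(a^{2} + s^{2}\right)^{2}} \, ds = \frac{\pi}{12 a^{3}}$.

Setting $a = \frac{4}{5}$:
$$I = \frac{125 \pi}{768}.$$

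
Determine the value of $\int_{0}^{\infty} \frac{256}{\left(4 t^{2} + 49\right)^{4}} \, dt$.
$\frac{20 \pi}{823543}$

Start from the standard arctangent integral
$$J(a) = \int_{0}^{\infty} \frac{1}{a^{2} + t^{2}} \, dt = \frac{\pi}{2 a}.$$

Differentiating under the integral sign with respect to $a$,
$$\frac{dJ}{da} = \int_{0}^{\infty} - \frac{2 a}{\left(a^{2} + t^{2}\right)^{2}} \, dt = - \frac{\pi}{2 a^{2}},$$
so $\int_{0}^{\infty} \frac{1}{\left(a^{2} + t^{2}\right)^{2}} \, dt = \frac{\pi}{4 a^{3}}$.

Repeating — each differentiation of $1/(t^2+a^2)^j$ produces $-2ja/(t^2+a^2)^{j+1}$ — and dividing through by $-2ja$ at each step yields, after $3$ differentiations in total,
$$\int_{0}^{\infty} \frac{1}{\left(a^{2} + t^{2}\right)^{4}} \, dt = \frac{5 \pi}{32 a^{7}}.$$

Setting $a = \frac{7}{2}$:
$$I = \frac{20 \pi}{823543}.$$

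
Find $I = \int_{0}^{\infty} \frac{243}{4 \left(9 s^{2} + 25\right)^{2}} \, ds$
$\frac{81 \pi}{2000}$

Recall the elementary integral
$$J(a) = \int_{0}^{\infty} \frac{3}{4 \left(a^{2} + s^{2}\right)} \, ds = \frac{3 \pi}{8 a}.$$

Differentiating under the integral sign with respect to $a$,
$$\frac{dJ}{da} = \int_{0}^{\infty} - \frac{3 a}{2 \left(a^{2} + s^{2}\right)^{2}} \, ds = - \frac{3 \pi}{8 a^{2}},$$
so $\int_{0}^{\infty} \frac{3}{4 \left(a^{2} + s^{2}\right)^{2}} \, ds = \frac{3 \pi}{16 a^{3}}$.

Setting $a = \frac{5}{3}$:
$$I = \frac{81 \pi}{2000}.$$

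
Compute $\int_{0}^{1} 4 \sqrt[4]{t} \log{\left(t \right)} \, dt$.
$- \frac{64}{25}$

Start from the elementary integral
$$J(a) = \int_{0}^{1} 4 t^{a} \, dt = \frac{4}{a + 1}.$$

Differentiating under the integral sign brings down a factor of $\ln t$:
$$\frac{dJ}{da} = \int_{0}^{1} 4 t^{a} \log{\left(t \right)} \, dt = - \frac{4}{\left(a + 1\right)^{2}}.$$

The integral on the left is $I$, so $I = - \frac{4}{\left(a + 1\right)^{2}}$.

Setting $a = \frac{1}{4}$:
$$I = - \frac{64}{25}.$$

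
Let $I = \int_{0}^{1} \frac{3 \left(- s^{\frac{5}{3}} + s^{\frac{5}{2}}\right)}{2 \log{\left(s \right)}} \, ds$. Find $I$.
$- 6 \log{\left(2 \right)} + \frac{3 \log{\left(21 \right)}}{2}$

Replace the exponent $\frac{5}{3}$ by a parameter $a$: let $I(a) = \int_{0}^{1} \frac{3 \left(s^{\frac{5}{2}} - s^{a}\right)}{2 \log{\left(s \right)}} \, ds$.

Since $\dfrac{\partial}{\partial a}\,s^{a} = s^{a} \ln s$, the $\ln s$ in the denominator cancels and
$$\frac{dI}{da} = \int_{0}^{1} - \frac{3}{2} s^{a} \, ds = - \frac{3}{2} \left[\frac{s^{a+1}}{a+1}\right]_0^1 = - \frac{3}{2 a + 2}.$$

Integrating with respect to $a$ gives $I(a) = - \log{\left(\frac{2 \sqrt{14} \left(a + 1\right)^{\frac{3}{2}}}{49} \right)} + C$.

At $a = \frac{5}{2}$ the integrand is identically $0$, so $I(\frac{5}{2}) = 0$. The closed form gives $0$, hence $C = 0$.

Setting $a = \frac{5}{3}$:
$$I = - 6 \log{\left(2 \right)} + \frac{3 \log{\left(21 \right)}}{2}.$$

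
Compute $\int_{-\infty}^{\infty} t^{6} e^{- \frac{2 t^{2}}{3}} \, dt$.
$\frac{405 \sqrt{6} \sqrt{\pi}}{128}$

Consider the simpler parametrised integral
$$J(a) = \int_{-\infty}^{\infty} e^{- a t^{2}} \, dt = \frac{\sqrt{\pi}}{\sqrt{a}}.$$

Differentiating under the integral sign brings down a factor of $(-t^2)$:
$$\frac{dJ}{da} = \int_{-\infty}^{\infty} - t^{2} e^{- a t^{2}} \, dt = - \frac{\sqrt{\pi}}{2 a^{\frac{3}{2}}}.$$

Repeating $3$ times in total — each differentiation brings down another $(-t^2)$ — gives
$$\frac{d^{3}J}{da^{3}} = \int_{-\infty}^{\infty} - t^{6} e^{- a t^{2}} \, dt = - \frac{15 \sqrt{\pi}}{8 a^{\frac{7}{2}}},$$
and the integrand here is $(-1)^{3}$ times the target integrand, so $I = (-1)^{3}\,\frac{d^{3}J}{da^{3}} = \frac{15 \sqrt{\pi}}{8 a^{\frac{7}{2}}}$.

Setting $a = \frac{2}{3}$:
$$I = \frac{405 \sqrt{6} \sqrt{\pi}}{128}.$$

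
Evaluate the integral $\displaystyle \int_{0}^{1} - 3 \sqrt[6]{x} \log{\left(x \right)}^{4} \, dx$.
$- \frac{559872}{16807}$

Begin with the known integral
$$J(a) = \int_{0}^{1} - 3 x^{a} \, dx = - \frac{3}{a + 1}.$$

Differentiating under the integral sign brings down a factor of $\ln x$:
$$\frac{dJ}{da} = \int_{0}^{1} - 3 x^{a} \log{\left(x \right)} \, dx = \frac{3}{\left(a + 1\right)^{2}}.$$

Repeating $4$ times in total — each differentiation brings down another $\ln x$ — gives
$$\frac{d^{4}J}{da^{4}} = \int_{0}^{1} - 3 x^{a} \log{\left(x \right)}^{4} \, dx = - \frac{72}{\left(a + 1\right)^{5}},$$
and the integrand here is exactly the target integrand, so $I = - \frac{72}{\left(a + 1\right)^{5}}$.

Setting $a = \frac{1}{6}$:
$$I = - \frac{559872}{16807}.$$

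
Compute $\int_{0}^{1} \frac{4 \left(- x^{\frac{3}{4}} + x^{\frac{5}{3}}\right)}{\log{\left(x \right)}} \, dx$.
$- \log{\left(\frac{194481}{1048576} \right)}$

Replace the exponent $\frac{3}{4}$ by a parameter $a$: let $I(a) = \int_{0}^{1} \frac{4 \left(x^{\frac{5}{3}} - x^{a}\right)}{\log{\left(x \right)}} \, dx$.

Since $\dfrac{\partial}{\partial a}\,x^{a} = x^{a} \ln x$, the $\ln x$ in the denominator cancels and
$$\frac{dI}{da} = \int_{0}^{1} -4 x^{a} \, dx = -4 \left[\frac{x^{a+1}}{a+1}\right]_0^1 = - \frac{4}{a + 1}.$$

Integrating with respect to $a$ gives $I(a) = - \log{\left(\frac{81 \left(a + 1\right)^{4}}{4096} \right)} + C$.

At $a = \frac{5}{3}$ the integrand is identically $0$, so $I(\frac{5}{3}) = 0$. The closed form gives $0$, hence $C = 0$.

Setting $a = \frac{3}{4}$:
$$I = - \log{\left(\frac{194481}{1048576} \right)}.$$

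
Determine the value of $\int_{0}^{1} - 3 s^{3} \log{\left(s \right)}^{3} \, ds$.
$\frac{9}{128}$

Begin with the known integral
$$J(a) = \int_{0}^{1} - 3 s^{a} \, ds = - \frac{3}{a + 1}.$$

Differentiating under the integral sign brings down a factor of $\ln s$:
$$\frac{dJ}{da} = \int_{0}^{1} - 3 s^{a} \log{\left(s \right)} \, ds = \frac{3}{\left(a + 1\right)^{2}}.$$

Repeating $3$ times in total — each differentiation brings down another $\ln s$ — gives
$$\frac{d^{3}J}{da^{3}} = \int_{0}^{1} - 3 s^{a} \log{\left(s \right)}^{3} \, ds = \frac{18}{\left(a + 1\right)^{4}},$$
and the integrand here is exactly the target integrand, so $I = \frac{18}{\left(a + 1\right)^{4}}$.

Setting $a = 3$:
$$I = \frac{9}{128}.$$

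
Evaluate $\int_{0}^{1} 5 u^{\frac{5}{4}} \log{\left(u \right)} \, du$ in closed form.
$- \frac{80}{81}$

Begin with the known integral
$$J(a) = \int_{0}^{1} 5 u^{a} \, du = \frac{5}{a + 1}.$$

Differentiating under the integral sign brings down a factor of $\ln u$:
$$\frac{dJ}{da} = \int_{0}^{1} 5 u^{a} \log{\left(u \right)} \, du = - \frac{5}{\left(a + 1\right)^{2}}.$$

The integral on the left is $I$, so $I = - \frac{5}{\left(a + 1\right)^{2}}$.

Setting $a = \frac{5}{4}$:
$$I = - \frac{80}{81}.$$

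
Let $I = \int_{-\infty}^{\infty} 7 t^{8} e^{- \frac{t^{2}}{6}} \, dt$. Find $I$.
$59535 \sqrt{6} \sqrt{\pi}$

Begin with the known integral
$$J(a) = \int_{-\infty}^{\infty} 7 e^{- a t^{2}} \, dt = \frac{7 \sqrt{\pi}}{\sqrt{a}}.$$

Differentiating under the integral sign brings down a factor of $(-t^2)$:
$$\frac{dJ}{da} = \int_{-\infty}^{\infty} - 7 t^{2} e^{- a t^{2}} \, dt = - \frac{7 \sqrt{\pi}}{2 a^{\frac{3}{2}}}.$$

Repeating $4$ times in total — each differentiation brings down another $(-t^2)$ — gives
$$\frac{d^{4}J}{da^{4}} = \int_{-\infty}^{\infty} 7 t^{8} e^{- a t^{2}} \, dt = \frac{735 \sqrt{\pi}}{16 a^{\frac{9}{2}}},$$
and the integrand here is exactly the target integrand, so $I = \frac{735 \sqrt{\pi}}{16 a^{\frac{9}{2}}}$.

Setting $a = \frac{1}{6}$:
$$I = 59535 \sqrt{6} \sqrt{\pi}.$$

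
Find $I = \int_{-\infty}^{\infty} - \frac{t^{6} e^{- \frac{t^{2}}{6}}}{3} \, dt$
$- 135 \sqrt{6} \sqrt{\pi}$

Start from the elementary integral
$$J(a) = \int_{-\infty}^{\infty} - \frac{e^{- a t^{2}}}{3} \, dt = - \frac{\sqrt{\pi}}{3 \sqrt{a}}.$$

Differentiating under the integral sign brings down a factor of $(-t^2)$:
$$\frac{dJ}{da} = \int_{-\infty}^{\infty} \frac{t^{2} e^{- a t^{2}}}{3} \, dt = \frac{\sqrt{\pi}}{6 a^{\frac{3}{2}}}.$$

Repeating $3$ times in total — each differentiation brings down another $(-t^2)$ — gives
$$\frac{d^{3}J}{da^{3}} = \int_{-\infty}^{\infty} \frac{t^{6} e^{- a t^{2}}}{3} \, dt = \frac{5 \sqrt{\pi}}{8 a^{\frac{7}{2}}},$$
and the integrand here is $(-1)^{3}$ times the target integrand, so $I = (-1)^{3}\,\frac{d^{3}J}{da^{3}} = - \frac{5 \sqrt{\pi}}{8 a^{\frac{7}{2}}}$.

Setting $a = \frac{1}{6}$:
$$I = - 135 \sqrt{6} \sqrt{\pi}.$$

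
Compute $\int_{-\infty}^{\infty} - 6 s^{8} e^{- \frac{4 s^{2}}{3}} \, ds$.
$- \frac{25515 \sqrt{3} \sqrt{\pi}}{4096}$

Begin with the known integral
$$J(a) = \int_{-\infty}^{\infty} - 6 e^{- a s^{2}} \, ds = - \frac{6 \sqrt{\pi}}{\sqrt{a}}.$$

Differentiating under the integral sign brings down a factor of $(-s^2)$:
$$\frac{dJ}{da} = \int_{-\infty}^{\infty} 6 s^{2} e^{- a s^{2}} \, ds = \frac{3 \sqrt{\pi}}{a^{\frac{3}{2}}}.$$

Repeating $4$ times in total — each differentiation brings down another $(-s^2)$ — gives
$$\frac{d^{4}J}{da^{4}} = \int_{-\infty}^{\infty} - 6 s^{8} e^{- a s^{2}} \, ds = - \frac{315 \sqrt{\pi}}{8 a^{\frac{9}{2}}},$$
and the integrand here is exactly the target integrand, so $I = - \frac{315 \sqrt{\pi}}{8 a^{\frac{9}{2}}}$.

Setting $a = \frac{4}{3}$:
$$I = - \frac{25515 \sqrt{3} \sqrt{\pi}}{4096}.$$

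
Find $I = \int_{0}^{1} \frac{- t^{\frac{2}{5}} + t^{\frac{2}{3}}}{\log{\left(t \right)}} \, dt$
$\log{\left(\frac{25}{21} \right)}$

Consider the one-parameter family: let $I(a) = \int_{0}^{1} \frac{- t^{\frac{2}{5}} + t^{a}}{\log{\left(t \right)}} \, dt$.

Since $\dfrac{\partial}{\partial a}\,t^{a} = t^{a} \ln t$, the $\ln t$ in the denominator cancels and
$$\frac{dI}{da} = \int_{0}^{1} t^{a} \, dt = \left[\frac{t^{a+1}}{a+1}\right]_0^1 = \frac{1}{a + 1}.$$

Integrating with respect to $a$ gives $I(a) = \log{\left(\frac{5 a}{7} + \frac{5}{7} \right)} + C$.

At $a = \frac{2}{5}$ the integrand is identically $0$, so $I(\frac{2}{5}) = 0$. The closed form gives $0$, hence $C = 0$.

Setting $a = \frac{2}{3}$:
$$I = \log{\left(\frac{25}{21} \right)}.$$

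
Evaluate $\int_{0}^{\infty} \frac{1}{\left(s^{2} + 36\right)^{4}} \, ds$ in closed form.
$\frac{5 \pi}{8957952}$

Recall the elementary integral
$$J(a) = \int_{0}^{\infty} \frac{1}{a^{2} + s^{2}} \, ds = \frac{\pi}{2 a}.$$

Differentiating under the integral sign with respect to $a$,
$$\frac{dJ}{da} = \int_{0}^{\infty} - \frac{2 a}{\left(a^{2} + s^{2}\right)^{2}} \, ds = - \frac{\pi}{2 a^{2}},$$
so $\int_{0}^{\infty} \frac{1}{\left(a^{2} + s^{2}\right)^{2}} \, ds = \frac{\pi}{4 a^{3}}$.

Repeating — each differentiation of $1/(s^2+a^2)^j$ produces $-2ja/(s^2+a^2)^{j+1}$ — and dividing through by $-2ja$ at each step yields, after $3$ differentiations in total,
$$\int_{0}^{\infty} \frac{1}{\left(a^{2} + s^{2}\right)^{4}} \, ds = \frac{5 \pi}{32 a^{7}}.$$

Setting $a = 6$:
$$I = \frac{5 \pi}{8957952}.$$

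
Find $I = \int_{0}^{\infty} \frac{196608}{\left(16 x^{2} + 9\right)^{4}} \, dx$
$\frac{2560 \pi}{729}$

Recall the elementary integral
$$J(a) = \int_{0}^{\infty} \frac{3}{a^{2} + x^{2}} \, dx = \frac{3 \pi}{2 a}.$$

Differentiating under the integral sign with respect to $a$,
$$\frac{dJ}{da} = \int_{0}^{\infty} - \frac{6 a}{\left(a^{2} + x^{2}\right)^{2}} \, dx = - \frac{3 \pi}{2 a^{2}},$$
so $\int_{0}^{\infty} \frac{3}{\left(a^{2} + x^{2}\right)^{2}} \, dx = \frac{3 \pi}{4 a^{3}}$.

Repeating — each differentiation of $1/(x^2+a^2)^j$ produces $-2ja/(x^2+a^2)^{j+1}$ — and dividing through by $-2ja$ at each step yields, after $3$ differentiations in total,
$$\int_{0}^{\infty} \frac{3}{\left(a^{2} + x^{2}\right)^{4}} \, dx = \frac{15 \pi}{32 a^{7}}.$$

Setting $a = \frac{3}{4}$:
$$I = \frac{2560 \pi}{729}.$$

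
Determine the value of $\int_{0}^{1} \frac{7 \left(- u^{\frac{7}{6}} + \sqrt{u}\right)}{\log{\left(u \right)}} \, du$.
$\log{\left(\frac{4782969}{62748517} \right)}$

Introduce a parameter $a$ in the exponent: let $I(a) = \int_{0}^{1} \frac{7 \left(- u^{\frac{7}{6}} + u^{a}\right)}{\log{\left(u \right)}} \, du$.

Since $\dfrac{\partial}{\partial a}\,u^{a} = u^{a} \ln u$, the $\ln u$ in the denominator cancels and
$$\frac{dI}{da} = \int_{0}^{1} 7 u^{a} \, du = 7 \left[\frac{u^{a+1}}{a+1}\right]_0^1 = \frac{7}{a + 1}.$$

Integrating with respect to $a$ gives $I(a) = \log{\left(\frac{279936 \left(a + 1\right)^{7}}{62748517} \right)} + C$.

At $a = \frac{7}{6}$ the integrand is identically $0$, so $I(\frac{7}{6}) = 0$. The closed form gives $0$, hence $C = 0$.

Setting $a = \frac{1}{2}$:
$$I = \log{\left(\frac{4782969}{62748517} \right)}.$$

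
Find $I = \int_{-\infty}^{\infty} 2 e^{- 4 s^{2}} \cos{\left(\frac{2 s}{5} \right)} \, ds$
$\frac{\sqrt{\pi}}{e^{\frac{1}{100}}}$

Define $I(b) = \int_{-\infty}^{\infty} 2 e^{- 4 s^{2}} \cos{\left(b s \right)} \, ds$.

Differentiating under the integral sign,
$$I'(b) = \int_{-\infty}^{\infty} - 2 s e^{- 4 s^{2}} \sin{\left(b s \right)} \, ds.$$

Integrate $\int_{-\infty}^{\infty} s \sin(b s)\, e^{- 4 s^{2}}\, ds$ by parts with $u = \sin(b s)$ and $dv = s\, e^{- 4 s^{2}}\, ds$, giving $v = - \frac{e^{- 4 s^{2}}}{8}$. The boundary term vanishes and
$$\int_{-\infty}^{\infty} s \sin(b s)\, e^{- 4 s^{2}}\, ds = \frac{b}{8} \int_{-\infty}^{\infty} \cos(b s)\, e^{- 4 s^{2}}\, ds,$$
so $I'(b) = - \frac{b}{8}\, I(b)$.

This is a separable first-order ODE; solving with the initial condition $I(0) = \int_{-\infty}^{\infty} 2 e^{- 4 s^{2}}\,ds = \sqrt{\pi}$ gives
$$I(b) = \sqrt{\pi} e^{- \frac{b^{2}}{16}}.$$

Setting $b = \frac{2}{5}$:
$$I = \frac{\sqrt{\pi}}{e^{\frac{1}{100}}}.$$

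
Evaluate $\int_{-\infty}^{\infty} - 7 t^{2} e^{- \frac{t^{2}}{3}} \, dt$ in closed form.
$- \frac{21 \sqrt{3} \sqrt{\pi}}{2}$

Begin with the known integral
$$J(a) = \int_{-\infty}^{\infty} - 7 e^{- a t^{2}} \, dt = - \frac{7 \sqrt{\pi}}{\sqrt{a}}.$$

Differentiating under the integral sign brings down a factor of $(-t^2)$:
$$\frac{dJ}{da} = \int_{-\infty}^{\infty} 7 t^{2} e^{- a t^{2}} \, dt = \frac{7 \sqrt{\pi}}{2 a^{\frac{3}{2}}}.$$

The integral on the left is $-I$, so $I = - \frac{7 \sqrt{\pi}}{2 a^{\frac{3}{2}}}$.

Setting $a = \frac{1}{3}$:
$$I = - \frac{21 \sqrt{3} \sqrt{\pi}}{2}.$$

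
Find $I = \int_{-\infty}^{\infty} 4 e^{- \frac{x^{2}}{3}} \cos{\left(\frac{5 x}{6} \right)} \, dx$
$\frac{4 \sqrt{3} \sqrt{\pi}}{e^{\frac{25}{48}}}$

Let $b$ denote the cosine frequency and define $I(b) = \int_{-\infty}^{\infty} 4 e^{- \frac{x^{2}}{3}} \cos{\left(b x \right)} \, dx$.

Differentiating under the integral sign,
$$I'(b) = \int_{-\infty}^{\infty} - 4 x e^{- \frac{x^{2}}{3}} \sin{\left(b x \right)} \, dx.$$

Integrate $\int_{-\infty}^{\infty} x \sin(b x)\, e^{- \frac{x^{2}}{3}}\, dx$ by parts with $u = \sin(b x)$ and $dv = x\, e^{- \frac{x^{2}}{3}}\, dx$, giving $v = - \frac{3 e^{- \frac{x^{2}}{3}}}{2}$. The boundary term vanishes and
$$\int_{-\infty}^{\infty} x \sin(b x)\, e^{- \frac{x^{2}}{3}}\, dx = \frac{3 b}{2} \int_{-\infty}^{\infty} \cos(b x)\, e^{- \frac{x^{2}}{3}}\, dx,$$
so $I'(b) = - \frac{3 b}{2}\, I(b)$.

This is a separable first-order ODE; solving with the initial condition $I(0) = \int_{-\infty}^{\infty} 4 e^{- \frac{x^{2}}{3}}\,dx = 4 \sqrt{3} \sqrt{\pi}$ gives
$$I(b) = 4 \sqrt{3} \sqrt{\pi} e^{- \frac{3 b^{2}}{4}}.$$

Setting $b = \frac{5}{6}$:
$$I = \frac{4 \sqrt{3} \sqrt{\pi}}{e^{\frac{25}{48}}}.$$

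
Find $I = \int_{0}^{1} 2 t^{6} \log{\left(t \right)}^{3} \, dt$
$- \frac{12}{2401}$

Begin with the known integral
$$J(a) = \int_{0}^{1} 2 t^{a} \, dt = \frac{2}{a + 1}.$$

Differentiating under the integral sign brings down a factor of $\ln t$:
$$\frac{dJ}{da} = \int_{0}^{1} 2 t^{a} \log{\left(t \right)} \, dt = - \frac{2}{\left(a + 1\right)^{2}}.$$

Repeating $3$ times in total — each differentiation brings down another $\ln t$ — gives
$$\frac{d^{3}J}{da^{3}} = \int_{0}^{1} 2 t^{a} \log{\left(t \right)}^{3} \, dt = - \frac{12}{\left(a + 1\right)^{4}},$$
and the integrand here is exactly the target integrand, so $I = - \frac{12}{\left(a + 1\right)^{4}}$.

Setting $a = 6$:
$$I = - \frac{12}{2401}.$$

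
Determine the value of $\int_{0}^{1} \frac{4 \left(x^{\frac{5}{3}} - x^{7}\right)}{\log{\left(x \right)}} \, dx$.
$- \log{\left(81 \right)}$

Replace the exponent $\frac{5}{3}$ by a parameter $a$: let $I(a) = \int_{0}^{1} \frac{4 \left(- x^{7} + x^{a}\right)}{\log{\left(x \right)}} \, dx$.

Since $\dfrac{\partial}{\partial a}\,x^{a} = x^{a} \ln x$, the $\ln x$ in the denominator cancels and
$$\frac{dI}{da} = \int_{0}^{1} 4 x^{a} \, dx = 4 \left[\frac{x^{a+1}}{a+1}\right]_0^1 = \frac{4}{a + 1}.$$

Integrating with respect to $a$ gives $I(a) = \log{\left(\frac{\left(a + 1\right)^{4}}{4096} \right)} + C$.

At $a = 7$ the integrand is identically $0$, so $I(7) = 0$. The closed form gives $0$, hence $C = 0$.

Setting $a = \frac{5}{3}$:
$$I = - \log{\left(81 \right)}.$$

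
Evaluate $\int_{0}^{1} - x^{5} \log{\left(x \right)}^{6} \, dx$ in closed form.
$- \frac{5}{1944}$

Begin with the known integral
$$J(a) = \int_{0}^{1} - x^{a} \, dx = - \frac{1}{a + 1}.$$

Differentiating under the integral sign brings down a factor of $\ln x$:
$$\frac{dJ}{da} = \int_{0}^{1} - x^{a} \log{\left(x \right)} \, dx = \frac{1}{\left(a + 1\right)^{2}}.$$

Repeating $6$ times in total — each differentiation brings down another $\ln x$ — gives
$$\frac{d^{6}J}{da^{6}} = \int_{0}^{1} - x^{a} \log{\left(x \right)}^{6} \, dx = - \frac{720}{\left(a + 1\right)^{7}},$$
and the integrand here is exactly the target integrand, so $I = - \frac{720}{\left(a + 1\right)^{7}}$.

Setting $a = 5$:
$$I = - \frac{5}{1944}.$$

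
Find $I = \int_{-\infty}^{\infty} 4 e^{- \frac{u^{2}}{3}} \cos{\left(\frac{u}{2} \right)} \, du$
$\frac{4 \sqrt{3} \sqrt{\pi}}{e^{\frac{3}{16}}}$

Define $I(b) = \int_{-\infty}^{\infty} 4 e^{- \frac{u^{2}}{3}} \cos{\left(b u \right)} \, du$.

Differentiating under the integral sign,
$$I'(b) = \int_{-\infty}^{\infty} - 4 u e^{- \frac{u^{2}}{3}} \sin{\left(b u \right)} \, du.$$

Integrate $\int_{-\infty}^{\infty} u \sin(b u)\, e^{- \frac{u^{2}}{3}}\, du$ by parts with $w = \sin(b u)$ and $dv = u\, e^{- \frac{u^{2}}{3}}\, du$, giving $v = - \frac{3 e^{- \frac{u^{2}}{3}}}{2}$. The boundary term vanishes and
$$\int_{-\infty}^{\infty} u \sin(b u)\, e^{- \frac{u^{2}}{3}}\, du = \frac{3 b}{2} \int_{-\infty}^{\infty} \cos(b u)\, e^{- \frac{u^{2}}{3}}\, du,$$
so $I'(b) = - \frac{3 b}{2}\, I(b)$.

This is a separable first-order ODE; solving with the initial condition $I(0) = \int_{-\infty}^{\infty} 4 e^{- \frac{u^{2}}{3}}\,du = 4 \sqrt{3} \sqrt{\pi}$ gives
$$I(b) = 4 \sqrt{3} \sqrt{\pi} e^{- \frac{3 b^{2}}{4}}.$$

Setting $b = \frac{1}{2}$:
$$I = \frac{4 \sqrt{3} \sqrt{\pi}}{e^{\frac{3}{16}}}.$$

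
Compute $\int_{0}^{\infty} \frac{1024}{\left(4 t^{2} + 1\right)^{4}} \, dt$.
$80 \pi$

Begin with the known result
$$J(a) = \int_{0}^{\infty} \frac{4}{a^{2} + t^{2}} \, dt = \frac{2 \pi}{a}.$$

Differentiating under the integral sign with respect to $a$,
$$\frac{dJ}{da} = \int_{0}^{\infty} - \frac{8 a}{\left(a^{2} + t^{2}\right)^{2}} \, dt = - \frac{2 \pi}{a^{2}},$$
so $\int_{0}^{\infty} \frac{4}{\left(a^{2} + t^{2}\right)^{2}} \, dt = \frac{\pi}{a^{3}}$.

Repeating — each differentiation of $1/(t^2+a^2)^j$ produces $-2ja/(t^2+a^2)^{j+1}$ — and dividing through by $-2ja$ at each step yields, after $3$ differentiations in total,
$$\int_{0}^{\infty} \frac{4}{\left(a^{2} + t^{2}\right)^{4}} \, dt = \frac{5 \pi}{8 a^{7}}.$$

Setting $a = \frac{1}{2}$:
$$I = 80 \pi.$$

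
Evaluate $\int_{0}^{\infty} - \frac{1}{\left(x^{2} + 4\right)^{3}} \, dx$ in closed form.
$- \frac{3 \pi}{512}$

Start from the standard arctangent integral
$$J(a) = \int_{0}^{\infty} - \frac{1}{a^{2} + x^{2}} \, dx = - \frac{\pi}{2 a}.$$

Differentiating under the integral sign with respect to $a$,
$$\frac{dJ}{da} = \int_{0}^{\infty} \frac{2 a}{\left(a^{2} + x^{2}\right)^{2}} \, dx = \frac{\pi}{2 a^{2}},$$
so $\int_{0}^{\infty} - \frac{1}{\left(a^{2} + x^{2}\right)^{2}} \, dx = - \frac{\pi}{4 a^{3}}$.

Repeating — each differentiation of $1/(x^2+a^2)^j$ produces $-2ja/(x^2+a^2)^{j+1}$ — and dividing through by $-2ja$ at each step yields, after $2$ differentiations in total,
$$\int_{0}^{\infty} - \frac{1}{\left(a^{2} + x^{2}\right)^{3}} \, dx = - \frac{3 \pi}{16 a^{5}}.$$

Setting $a = 2$:
$$I = - \frac{3 \pi}{512}.$$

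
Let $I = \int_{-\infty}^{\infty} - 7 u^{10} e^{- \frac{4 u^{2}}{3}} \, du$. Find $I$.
$- \frac{1607445 \sqrt{3} \sqrt{\pi}}{65536}$

Consider the simpler parametrised integral
$$J(a) = \int_{-\infty}^{\infty} - 7 e^{- a u^{2}} \, du = - \frac{7 \sqrt{\pi}}{\sqrt{a}}.$$

Differentiating under the integral sign brings down a factor of $(-u^2)$:
$$\frac{dJ}{da} = \int_{-\infty}^{\infty} 7 u^{2} e^{- a u^{2}} \, du = \frac{7 \sqrt{\pi}}{2 a^{\frac{3}{2}}}.$$

Repeating $5$ times in total — each differentiation brings down another $(-u^2)$ — gives
$$\frac{d^{5}J}{da^{5}} = \int_{-\infty}^{\infty} 7 u^{10} e^{- a u^{2}} \, du = \frac{6615 \sqrt{\pi}}{32 a^{\frac{11}{2}}},$$
and the integrand here is $(-1)^{5}$ times the target integrand, so $I = (-1)^{5}\,\frac{d^{5}J}{da^{5}} = - \frac{6615 \sqrt{\pi}}{32 a^{\frac{11}{2}}}$.

Setting $a = \frac{4}{3}$:
$$I = - \frac{1607445 \sqrt{3} \sqrt{\pi}}{65536}.$$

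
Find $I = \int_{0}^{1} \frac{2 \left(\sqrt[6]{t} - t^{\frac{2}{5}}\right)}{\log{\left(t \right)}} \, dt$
$\log{\left(\frac{25}{36} \right)}$

Introduce a parameter $a$ in the exponent: let $I(a) = \int_{0}^{1} \frac{2 \left(- t^{\frac{2}{5}} + t^{a}\right)}{\log{\left(t \right)}} \, dt$.

Since $\dfrac{\partial}{\partial a}\,t^{a} = t^{a} \ln t$, the $\ln t$ in the denominator cancels and
$$\frac{dI}{da} = \int_{0}^{1} 2 t^{a} \, dt = 2 \left[\frac{t^{a+1}}{a+1}\right]_0^1 = \frac{2}{a + 1}.$$

Integrating with respect to $a$ gives $I(a) = \log{\left(\frac{25 \left(a + 1\right)^{2}}{49} \right)} + C$.

At $a = \frac{2}{5}$ the integrand is identically $0$, so $I(\frac{2}{5}) = 0$. The closed form gives $0$, hence $C = 0$.

Setting $a = \frac{1}{6}$:
$$I = \log{\left(\frac{25}{36} \right)}.$$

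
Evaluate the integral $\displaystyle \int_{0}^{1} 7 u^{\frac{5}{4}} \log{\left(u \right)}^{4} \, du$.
$\frac{57344}{19683}$

Begin with the known integral
$$J(a) = \int_{0}^{1} 7 u^{a} \, du = \frac{7}{a + 1}.$$

Differentiating under the integral sign brings down a factor of $\ln u$:
$$\frac{dJ}{da} = \int_{0}^{1} 7 u^{a} \log{\left(u \right)} \, du = - \frac{7}{\left(a + 1\right)^{2}}.$$

Repeating $4$ times in total — each differentiation brings down another $\ln u$ — gives
$$\frac{d^{4}J}{da^{4}} = \int_{0}^{1} 7 u^{a} \log{\left(u \right)}^{4} \, du = \frac{168}{\left(a + 1\right)^{5}},$$
and the integrand here is exactly the target integrand, so $I = \frac{168}{\left(a + 1\right)^{5}}$.

Setting $a = \frac{5}{4}$:
$$I = \frac{57344}{19683}.$$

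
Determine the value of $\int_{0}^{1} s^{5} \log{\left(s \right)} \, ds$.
$- \frac{1}{36}$

Consider the simpler parametrised integral
$$J(a) = \int_{0}^{1} s^{a} \, ds = \frac{1}{a + 1}.$$

Differentiating under the integral sign brings down a factor of $\ln s$:
$$\frac{dJ}{da} = \int_{0}^{1} s^{a} \log{\left(s \right)} \, ds = - \frac{1}{\left(a + 1\right)^{2}}.$$

The integral on the left is $I$, so $I = - \frac{1}{\left(a + 1\right)^{2}}$.

Setting $a = 5$:
$$I = - \frac{1}{36}.$$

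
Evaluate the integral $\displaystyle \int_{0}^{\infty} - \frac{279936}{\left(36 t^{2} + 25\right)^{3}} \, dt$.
$- \frac{8748 \pi}{3125}$

Recall the elementary integral
$$J(a) = \int_{0}^{\infty} - \frac{6}{a^{2} + t^{2}} \, dt = - \frac{3 \pi}{a}.$$

Differentiating under the integral sign with respect to $a$,
$$\frac{dJ}{da} = \int_{0}^{\infty} \frac{12 a}{\left(a^{2} + t^{2}\right)^{2}} \, dt = \frac{3 \pi}{a^{2}},$$
so $\int_{0}^{\infty} - \frac{6}{\left(a^{2} + t^{2}\right)^{2}} \, dt = - \frac{3 \pi}{2 a^{3}}$.

Repeating — each differentiation of $1/(t^2+a^2)^j$ produces $-2ja/(t^2+a^2)^{j+1}$ — and dividing through by $-2ja$ at each step yields, after $2$ differentiations in total,
$$\int_{0}^{\infty} - \frac{6}{\left(a^{2} + t^{2}\right)^{3}} \, dt = - \frac{9 \pi}{8 a^{5}}.$$

Setting $a = \frac{5}{6}$:
$$I = - \frac{8748 \pi}{3125}.$$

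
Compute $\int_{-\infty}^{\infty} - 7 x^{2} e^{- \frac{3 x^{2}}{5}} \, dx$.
$- \frac{35 \sqrt{15} \sqrt{\pi}}{18}$

Start from the elementary integral
$$J(a) = \int_{-\infty}^{\infty} - 7 e^{- a x^{2}} \, dx = - \frac{7 \sqrt{\pi}}{\sqrt{a}}.$$

Differentiating under the integral sign brings down a factor of $(-x^2)$:
$$\frac{dJ}{da} = \int_{-\infty}^{\infty} 7 x^{2} e^{- a x^{2}} \, dx = \frac{7 \sqrt{\pi}}{2 a^{\frac{3}{2}}}.$$

The integral on the left is $-I$, so $I = - \frac{7 \sqrt{\pi}}{2 a^{\frac{3}{2}}}$.

Setting $a = \frac{3}{5}$:
$$I = - \frac{35 \sqrt{15} \sqrt{\pi}}{18}.$$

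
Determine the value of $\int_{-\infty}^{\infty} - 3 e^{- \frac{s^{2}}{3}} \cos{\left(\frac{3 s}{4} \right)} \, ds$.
$- \frac{3 \sqrt{3} \sqrt{\pi}}{e^{\frac{27}{64}}}$

Define $I(b) = \int_{-\infty}^{\infty} - 3 e^{- \frac{s^{2}}{3}} \cos{\left(b s \right)} \, ds$.

Differentiating under the integral sign,
$$I'(b) = \int_{-\infty}^{\infty} 3 s e^{- \frac{s^{2}}{3}} \sin{\left(b s \right)} \, ds.$$

Integrate $\int_{-\infty}^{\infty} s \sin(b s)\, e^{- \frac{s^{2}}{3}}\, ds$ by parts with $u = \sin(b s)$ and $dv = s\, e^{- \frac{s^{2}}{3}}\, ds$, giving $v = - \frac{3 e^{- \frac{s^{2}}{3}}}{2}$. The boundary term vanishes and
$$\int_{-\infty}^{\infty} s \sin(b s)\, e^{- \frac{s^{2}}{3}}\, ds = \frac{3 b}{2} \int_{-\infty}^{\infty} \cos(b s)\, e^{- \frac{s^{2}}{3}}\, ds,$$
so $I'(b) = - \frac{3 b}{2}\, I(b)$.

This is a separable first-order ODE; solving with the initial condition $I(0) = \int_{-\infty}^{\infty} - 3 e^{- \frac{s^{2}}{3}}\,ds = - 3 \sqrt{3} \sqrt{\pi}$ gives
$$I(b) = - 3 \sqrt{3} \sqrt{\pi} e^{- \frac{3 b^{2}}{4}}.$$

Setting $b = \frac{3}{4}$:
$$I = - \frac{3 \sqrt{3} \sqrt{\pi}}{e^{\frac{27}{64}}}.$$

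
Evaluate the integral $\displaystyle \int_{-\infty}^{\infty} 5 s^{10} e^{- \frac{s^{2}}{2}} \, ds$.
$4725 \sqrt{2} \sqrt{\pi}$

Start from the elementary integral
$$J(a) = \int_{-\infty}^{\infty} 5 e^{- a s^{2}} \, ds = \frac{5 \sqrt{\pi}}{\sqrt{a}}.$$

Differentiating under the integral sign brings down a factor of $(-s^2)$:
$$\frac{dJ}{da} = \int_{-\infty}^{\infty} - 5 s^{2} e^{- a s^{2}} \, ds = - \frac{5 \sqrt{\pi}}{2 a^{\frac{3}{2}}}.$$

Repeating $5$ times in total — each differentiation brings down another $(-s^2)$ — gives
$$\frac{d^{5}J}{da^{5}} = \int_{-\infty}^{\infty} - 5 s^{10} e^{- a s^{2}} \, ds = - \frac{4725 \sqrt{\pi}}{32 a^{\frac{11}{2}}},$$
and the integrand here is $(-1)^{5}$ times the target integrand, so $I = (-1)^{5}\,\frac{d^{5}J}{da^{5}} = \frac{4725 \sqrt{\pi}}{32 a^{\frac{11}{2}}}$.

Setting $a = \frac{1}{2}$:
$$I = 4725 \sqrt{2} \sqrt{\pi}.$$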